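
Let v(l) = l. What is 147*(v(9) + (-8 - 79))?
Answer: -11466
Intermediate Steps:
147*(v(9) + (-8 - 79)) = 147*(9 + (-8 - 79)) = 147*(9 - 87) = 147*(-78) = -11466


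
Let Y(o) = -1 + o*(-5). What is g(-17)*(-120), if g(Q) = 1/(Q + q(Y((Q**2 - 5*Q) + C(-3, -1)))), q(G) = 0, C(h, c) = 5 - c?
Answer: 120/17 ≈ 7.0588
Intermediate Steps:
Y(o) = -1 - 5*o
g(Q) = 1/Q (g(Q) = 1/(Q + 0) = 1/Q)
g(-17)*(-120) = -120/(-17) = -1/17*(-120) = 120/17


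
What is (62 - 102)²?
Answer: 1600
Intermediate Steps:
(62 - 102)² = (-40)² = 1600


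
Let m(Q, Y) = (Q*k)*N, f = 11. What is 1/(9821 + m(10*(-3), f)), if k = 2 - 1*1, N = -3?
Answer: 1/9911 ≈ 0.00010090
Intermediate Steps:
k = 1 (k = 2 - 1 = 1)
m(Q, Y) = -3*Q (m(Q, Y) = (Q*1)*(-3) = Q*(-3) = -3*Q)
1/(9821 + m(10*(-3), f)) = 1/(9821 - 30*(-3)) = 1/(9821 - 3*(-30)) = 1/(9821 + 90) = 1/9911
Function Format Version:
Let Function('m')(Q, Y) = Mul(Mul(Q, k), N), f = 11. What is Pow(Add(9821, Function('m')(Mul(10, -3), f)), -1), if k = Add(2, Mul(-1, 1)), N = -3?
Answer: Rational(1, 9911) ≈ 0.00010090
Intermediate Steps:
k = 1 (k = Add(2, -1) = 1)
Function('m')(Q, Y) = Mul(-3, Q) (Function('m')(Q, Y) = Mul(Mul(Q, 1), -3) = Mul(Q, -3) = Mul(-3, Q))
Pow(Add(9821, Function('m')(Mul(10, -3), f)), -1) = Pow(Add(9821, Mul(-3, Mul(10, -3))), -1) = Pow(Add(9821, Mul(-3, -30)), -1) = Pow(Add(9821, 90), -1) = Pow(9911, -1) = Rational(1, 9911)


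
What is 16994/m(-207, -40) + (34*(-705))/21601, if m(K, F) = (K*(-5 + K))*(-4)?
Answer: -2287342657/1895876568 ≈ -1.2065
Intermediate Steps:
m(K, F) = -4*K*(-5 + K)
16994/m(-207, -40) + (34*(-705))/21601 = 16994/((4*(-207)*(5 - 1*(-207)))) + (34*(-705))/21601 = 16994/((4*(-207)*(5 + 207))) - 23970*1/21601 = 16994/((4*(-207)*212)) - 23970/21601 = 16994/(-175536) - 23970/21601 = 16994*(-1/175536) - 23970/21601 = -8497/87768 - 23970/21601 = -2287342657/1895876568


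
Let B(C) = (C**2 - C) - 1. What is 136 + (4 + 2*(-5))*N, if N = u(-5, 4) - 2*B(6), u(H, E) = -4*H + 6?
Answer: 328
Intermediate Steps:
B(C) = -1 + C**2 - C
u(H, E) = 6 - 4*H
N = -32 (N = (6 - 4*(-5)) - 2*(-1 + 6**2 - 1*6) = (6 + 20) - 2*(-1 + 36 - 6) = 26 - 2*29 = 26 - 58 = -32)
136 + (4 + 2*(-5))*N = 136 + (4 + 2*(-5))*(-32) = 136 + (4 - 10)*(-32) = 136 - 6*(-32) = 136 + 192 = 328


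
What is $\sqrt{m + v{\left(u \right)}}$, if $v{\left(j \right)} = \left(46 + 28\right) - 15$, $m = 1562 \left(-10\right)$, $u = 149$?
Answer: $3 i \sqrt{1729} \approx 124.74 i$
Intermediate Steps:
$m = -15620$
$v{\left(j \right)} = 59$ ($v{\left(j \right)} = 74 - 15 = 59$)
$\sqrt{m + v{\left(u \right)}} = \sqrt{-15620 + 59} = \sqrt{-15561} = 3 i \sqrt{1729}$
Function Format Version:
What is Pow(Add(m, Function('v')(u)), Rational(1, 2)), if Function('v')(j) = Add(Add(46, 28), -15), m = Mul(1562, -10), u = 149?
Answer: Mul(3, I, Pow(1729, Rational(1, 2))) ≈ Mul(124.74, I)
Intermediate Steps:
m = -15620
Function('v')(j) = 59 (Function('v')(j) = Add(74, -15) = 59)
Pow(Add(m, Function('v')(u)), Rational(1, 2)) = Pow(Add(-15620, 59), Rational(1, 2)) = Pow(-15561, Rational(1, 2)) = Mul(3, I, Pow(1729, Rational(1, 2)))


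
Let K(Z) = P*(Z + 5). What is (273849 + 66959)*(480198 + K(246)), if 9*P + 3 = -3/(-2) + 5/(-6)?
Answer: 4418094839912/27 ≈ 1.6363e+11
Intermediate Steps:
P = -7/27 (P = -⅓ + (-3/(-2) + 5/(-6))/9 = -⅓ + (-3*(-½) + 5*(-⅙))/9 = -⅓ + (3/2 - ⅚)/9 = -⅓ + (⅑)*(⅔) = -⅓ + 2/27 = -7/27 ≈ -0.25926)
K(Z) = -35/27 - 7*Z/27 (K(Z) = -7*(Z + 5)/27 = -7*(5 + Z)/27 = -35/27 - 7*Z/27)
(273849 + 66959)*(480198 + K(246)) = (273849 + 66959)*(480198 + (-35/27 - 7/27*246)) = 340808*(480198 + (-35/27 - 574/9)) = 340808*(480198 - 1757/27) = 340808*(12963589/27) = 4418094839912/27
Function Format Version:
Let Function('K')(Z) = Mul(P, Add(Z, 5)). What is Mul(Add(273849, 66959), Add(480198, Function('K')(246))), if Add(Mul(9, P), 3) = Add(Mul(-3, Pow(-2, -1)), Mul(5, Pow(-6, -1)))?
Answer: Rational(4418094839912, 27) ≈ 1.6363e+11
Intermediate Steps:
P = Rational(-7, 27) (P = Add(Rational(-1, 3), Mul(Rational(1, 9), Add(Mul(-3, Pow(-2, -1)), Mul(5, Pow(-6, -1))))) = Add(Rational(-1, 3), Mul(Rational(1, 9), Add(Mul(-3, Rational(-1, 2)), Mul(5, Rational(-1, 6))))) = Add(Rational(-1, 3), Mul(Rational(1, 9), Add(Rational(3, 2), Rational(-5, 6)))) = Add(Rational(-1, 3), Mul(Rational(1, 9), Rational(2, 3))) = Add(Rational(-1, 3), Rational(2, 27)) = Rational(-7, 27) ≈ -0.25926)
Function('K')(Z) = Add(Rational(-35, 27), Mul(Rational(-7, 27), Z)) (Function('K')(Z) = Mul(Rational(-7, 27), Add(Z, 5)) = Mul(Rational(-7, 27), Add(5, Z)) = Add(Rational(-35, 27), Mul(Rational(-7, 27), Z)))
Mul(Add(273849, 66959), Add(480198, Function('K')(246))) = Mul(Add(273849, 66959), Add(480198, Add(Rational(-35, 27), Mul(Rational(-7, 27), 246)))) = Mul(340808, Add(480198, Add(Rational(-35, 27), Rational(-574, 9)))) = Mul(340808, Add(480198, Rational(-1757, 27))) = Mul(340808, Rational(12963589, 27)) = Rational(4418094839912, 27)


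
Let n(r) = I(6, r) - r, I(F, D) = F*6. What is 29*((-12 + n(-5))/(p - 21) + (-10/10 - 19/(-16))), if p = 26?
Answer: 13891/80 ≈ 173.64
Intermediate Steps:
I(F, D) = 6*F
n(r) = 36 - r (n(r) = 6*6 - r = 36 - r)
29*((-12 + n(-5))/(p - 21) + (-10/10 - 19/(-16))) = 29*((-12 + (36 - 1*(-5)))/(26 - 21) + (-10/10 - 19/(-16))) = 29*((-12 + (36 + 5))/5 + (-10*⅒ - 19*(-1/16))) = 29*((-12 + 41)*(⅕) + (-1 + 19/16)) = 29*(29*(⅕) + 3/16) = 29*(29/5 + 3/16) = 29*(479/80) = 13891/80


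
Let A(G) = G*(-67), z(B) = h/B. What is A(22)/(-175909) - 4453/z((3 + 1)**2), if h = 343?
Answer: -12532658850/60336787 ≈ -207.71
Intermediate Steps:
z(B) = 343/B
A(G) = -67*G
A(22)/(-175909) - 4453/z((3 + 1)**2) = -67*22/(-175909) - 4453*(3 + 1)**2/343 = -1474*(-1/175909) - 4453/(343/(4**2)) = 1474/175909 - 4453/(343/16) = 1474/175909 - 4453/(343*(1/16)) = 1474/175909 - 4453/343/16 = 1474/175909 - 4453*16/343 = 1474/175909 - 71248/343 = -12532658850/60336787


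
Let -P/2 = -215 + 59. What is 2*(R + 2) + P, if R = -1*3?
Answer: 310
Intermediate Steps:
R = -3
P = 312 (P = -2*(-215 + 59) = -2*(-156) = 312)
2*(R + 2) + P = 2*(-3 + 2) + 312 = 2*(-1) + 312 = -2 + 312 = 310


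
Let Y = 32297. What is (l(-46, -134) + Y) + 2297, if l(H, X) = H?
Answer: 34548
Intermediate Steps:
(l(-46, -134) + Y) + 2297 = (-46 + 32297) + 2297 = 32251 + 2297 = 34548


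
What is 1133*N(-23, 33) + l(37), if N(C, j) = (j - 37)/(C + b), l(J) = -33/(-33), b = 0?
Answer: 4555/23 ≈ 198.04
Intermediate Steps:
l(J) = 1 (l(J) = -33*(-1/33) = 1)
N(C, j) = (-37 + j)/C (N(C, j) = (j - 37)/(C + 0) = (-37 + j)/C)
1133*N(-23, 33) + l(37) = 1133*((-37 + 33)/(-23)) + 1 = 1133*(-1/23*(-4)) + 1 = 1133*(4/23) + 1 = 4532/23 + 1 = 4555/23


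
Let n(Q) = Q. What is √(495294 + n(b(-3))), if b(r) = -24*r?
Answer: √495366 ≈ 703.82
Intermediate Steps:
√(495294 + n(b(-3))) = √(495294 - 24*(-3)) = √(495294 + 72) = √495366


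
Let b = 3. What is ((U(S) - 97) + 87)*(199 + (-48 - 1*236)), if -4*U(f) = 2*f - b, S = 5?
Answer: 3995/4 ≈ 998.75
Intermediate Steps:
U(f) = ¾ - f/2 (U(f) = -(2*f - 1*3)/4 = -(2*f - 3)/4 = -(-3 + 2*f)/4 = ¾ - f/2)
((U(S) - 97) + 87)*(199 + (-48 - 1*236)) = (((¾ - ½*5) - 97) + 87)*(199 + (-48 - 1*236)) = (((¾ - 5/2) - 97) + 87)*(199 + (-48 - 236)) = ((-7/4 - 97) + 87)*(199 - 284) = (-395/4 + 87)*(-85) = -47/4*(-85) = 3995/4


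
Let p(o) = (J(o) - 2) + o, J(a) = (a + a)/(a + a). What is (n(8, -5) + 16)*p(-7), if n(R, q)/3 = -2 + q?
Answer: 40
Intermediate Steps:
J(a) = 1 (J(a) = (2*a)/((2*a)) = (2*a)*(1/(2*a)) = 1)
n(R, q) = -6 + 3*q (n(R, q) = 3*(-2 + q) = -6 + 3*q)
p(o) = -1 + o (p(o) = (1 - 2) + o = -1 + o)
(n(8, -5) + 16)*p(-7) = ((-6 + 3*(-5)) + 16)*(-1 - 7) = ((-6 - 15) + 16)*(-8) = (-21 + 16)*(-8) = -5*(-8) = 40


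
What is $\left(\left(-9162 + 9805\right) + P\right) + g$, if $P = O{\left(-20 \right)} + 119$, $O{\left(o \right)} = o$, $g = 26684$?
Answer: $27426$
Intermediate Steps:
$P = 99$ ($P = -20 + 119 = 99$)
$\left(\left(-9162 + 9805\right) + P\right) + g = \left(\left(-9162 + 9805\right) + 99\right) + 26684 = \left(643 + 99\right) + 26684 = 742 + 26684 = 27426$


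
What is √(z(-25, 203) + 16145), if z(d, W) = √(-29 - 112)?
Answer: √(16145 + I*√141) ≈ 127.06 + 0.0467*I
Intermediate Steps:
z(d, W) = I*√141 (z(d, W) = √(-141) = I*√141)
√(z(-25, 203) + 16145) = √(I*√141 + 16145) = √(16145 + I*√141)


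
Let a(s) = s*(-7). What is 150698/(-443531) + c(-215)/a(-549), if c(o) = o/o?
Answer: -9486703/27942453 ≈ -0.33951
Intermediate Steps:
c(o) = 1
a(s) = -7*s
150698/(-443531) + c(-215)/a(-549) = 150698/(-443531) + 1/(-7*(-549)) = 150698*(-1/443531) + 1/3843 = -150698/443531 + 1*(1/3843) = -150698/443531 + 1/3843 = -9486703/27942453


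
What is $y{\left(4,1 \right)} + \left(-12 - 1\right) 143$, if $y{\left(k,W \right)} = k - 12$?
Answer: $-1867$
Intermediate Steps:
$y{\left(k,W \right)} = -12 + k$
$y{\left(4,1 \right)} + \left(-12 - 1\right) 143 = \left(-12 + 4\right) + \left(-12 - 1\right) 143 = -8 + \left(-12 - 1\right) 143 = -8 - 1859 = -1867$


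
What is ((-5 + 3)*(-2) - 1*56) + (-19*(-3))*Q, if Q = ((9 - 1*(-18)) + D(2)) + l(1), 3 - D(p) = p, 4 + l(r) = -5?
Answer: 1031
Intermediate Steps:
l(r) = -9 (l(r) = -4 - 5 = -9)
D(p) = 3 - p
Q = 19 (Q = ((9 - 1*(-18)) + (3 - 1*2)) - 9 = ((9 + 18) + (3 - 2)) - 9 = (27 + 1) - 9 = 28 - 9 = 19)
((-5 + 3)*(-2) - 1*56) + (-19*(-3))*Q = ((-5 + 3)*(-2) - 1*56) - 19*(-3)*19 = (-2*(-2) - 56) + 57*19 = (4 - 56) + 1083 = -52 + 1083 = 1031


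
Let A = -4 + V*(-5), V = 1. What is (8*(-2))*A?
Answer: 144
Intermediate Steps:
A = -9 (A = -4 + 1*(-5) = -4 - 5 = -9)
(8*(-2))*A = (8*(-2))*(-9) = -16*(-9) = 144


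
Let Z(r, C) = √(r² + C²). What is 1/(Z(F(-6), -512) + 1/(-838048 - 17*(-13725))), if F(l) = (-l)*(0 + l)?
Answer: 604723/96337349028687759 + 1462759626916*√16465/96337349028687759 ≈ 0.0019483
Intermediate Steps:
F(l) = -l² (F(l) = (-l)*l = -l²)
Z(r, C) = √(C² + r²)
1/(Z(F(-6), -512) + 1/(-838048 - 17*(-13725))) = 1/(√((-512)² + (-1*(-6)²)²) + 1/(-838048 - 17*(-13725))) = 1/(√(262144 + (-1*36)²) + 1/(-838048 + 233325)) = 1/(√(262144 + (-36)²) + 1/(-604723)) = 1/(√(262144 + 1296) - 1/604723) = 1/(√263440 - 1/604723) = 1/(4*√16465 - 1/604723) = 1/(-1/604723 + 4*√16465)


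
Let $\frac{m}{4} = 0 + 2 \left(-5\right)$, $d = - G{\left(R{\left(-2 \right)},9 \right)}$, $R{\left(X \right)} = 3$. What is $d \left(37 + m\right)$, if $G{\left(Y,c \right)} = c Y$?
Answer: $81$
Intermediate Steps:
$G{\left(Y,c \right)} = Y c$
$d = -27$ ($d = - 3 \cdot 9 = \left(-1\right) 27 = -27$)
$m = -40$ ($m = 4 \left(0 + 2 \left(-5\right)\right) = 4 \left(0 - 10\right) = 4 \left(-10\right) = -40$)
$d \left(37 + m\right) = - 27 \left(37 - 40\right) = \left(-27\right) \left(-3\right) = 81$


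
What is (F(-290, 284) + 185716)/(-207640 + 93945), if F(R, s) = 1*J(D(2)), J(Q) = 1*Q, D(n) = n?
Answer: -185718/113695 ≈ -1.6335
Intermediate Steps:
J(Q) = Q
F(R, s) = 2 (F(R, s) = 1*2 = 2)
(F(-290, 284) + 185716)/(-207640 + 93945) = (2 + 185716)/(-207640 + 93945) = 185718/(-113695) = 185718*(-1/113695) = -185718/113695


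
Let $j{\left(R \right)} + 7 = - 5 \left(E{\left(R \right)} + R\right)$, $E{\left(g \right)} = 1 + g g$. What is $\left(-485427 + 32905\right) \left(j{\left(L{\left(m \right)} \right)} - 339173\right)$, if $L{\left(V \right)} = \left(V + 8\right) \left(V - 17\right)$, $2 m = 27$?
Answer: $\frac{1329044669645}{8} \approx 1.6613 \cdot 10^{11}$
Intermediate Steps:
$m = \frac{27}{2}$ ($m = \frac{1}{2} \cdot 27 = \frac{27}{2} \approx 13.5$)
$L{\left(V \right)} = \left(-17 + V\right) \left(8 + V\right)$ ($L{\left(V \right)} = \left(8 + V\right) \left(-17 + V\right) = \left(-17 + V\right) \left(8 + V\right)$)
$E{\left(g \right)} = 1 + g^{2}$
$j{\left(R \right)} = -12 - 5 R - 5 R^{2}$ ($j{\left(R \right)} = -7 - 5 \left(\left(1 + R^{2}\right) + R\right) = -7 - 5 \left(1 + R + R^{2}\right) = -7 - \left(5 + 5 R + 5 R^{2}\right) = -12 - 5 R - 5 R^{2}$)
$\left(-485427 + 32905\right) \left(j{\left(L{\left(m \right)} \right)} - 339173\right) = \left(-485427 + 32905\right) \left(\left(-12 - 5 \left(-136 + \left(\frac{27}{2}\right)^{2} - \frac{243}{2}\right) - 5 \left(-136 + \left(\frac{27}{2}\right)^{2} - \frac{243}{2}\right)^{2}\right) - 339173\right) = - 452522 \left(\left(-12 - 5 \left(-136 + \frac{729}{4} - \frac{243}{2}\right) - 5 \left(-136 + \frac{729}{4} - \frac{243}{2}\right)^{2}\right) - 339173\right) = - 452522 \left(\left(-12 - - \frac{1505}{4} - 5 \left(- \frac{301}{4}\right)^{2}\right) - 339173\right) = - 452522 \left(\left(-12 + \frac{1505}{4} - \frac{453005}{16}\right) - 339173\right) = - 452522 \left(- \frac{447177}{16} - 339173\right) = \left(-452522\right) \left(- \frac{5873945}{16}\right) = \frac{1329044669645}{8}$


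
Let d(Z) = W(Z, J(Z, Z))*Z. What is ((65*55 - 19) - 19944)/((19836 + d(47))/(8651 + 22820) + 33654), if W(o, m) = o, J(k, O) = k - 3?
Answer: -515746748/1059147079 ≈ -0.48695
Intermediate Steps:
J(k, O) = -3 + k
d(Z) = Z² (d(Z) = Z*Z = Z²)
((65*55 - 19) - 19944)/((19836 + d(47))/(8651 + 22820) + 33654) = ((65*55 - 19) - 19944)/((19836 + 47²)/(8651 + 22820) + 33654) = ((3575 - 19) - 19944)/((19836 + 2209)/31471 + 33654) = (3556 - 19944)/(22045*(1/31471) + 33654) = -16388/(22045/31471 + 33654) = -16388/1059147079/31471 = -16388*31471/1059147079 = -515746748/1059147079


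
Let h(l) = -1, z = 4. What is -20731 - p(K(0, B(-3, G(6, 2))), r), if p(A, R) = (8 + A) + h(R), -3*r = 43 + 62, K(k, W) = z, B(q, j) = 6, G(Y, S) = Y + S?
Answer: -20742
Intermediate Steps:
G(Y, S) = S + Y
K(k, W) = 4
r = -35 (r = -(43 + 62)/3 = -⅓*105 = -35)
p(A, R) = 7 + A (p(A, R) = (8 + A) - 1 = 7 + A)
-20731 - p(K(0, B(-3, G(6, 2))), r) = -20731 - (7 + 4) = -20731 - 1*11 = -20731 - 11 = -20742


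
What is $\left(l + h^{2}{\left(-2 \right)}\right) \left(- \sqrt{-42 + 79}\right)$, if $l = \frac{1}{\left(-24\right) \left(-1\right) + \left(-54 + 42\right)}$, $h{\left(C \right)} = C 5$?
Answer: $- \frac{1201 \sqrt{37}}{12} \approx -608.78$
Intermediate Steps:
$h{\left(C \right)} = 5 C$
$l = \frac{1}{12}$ ($l = \frac{1}{24 - 12} = \frac{1}{12} \approx 0.083333$)
$\left(l + h^{2}{\left(-2 \right)}\right) \left(- \sqrt{-42 + 79}\right) = \left(\frac{1}{12} + \left(5 \left(-2\right)\right)^{2}\right) \left(- \sqrt{-42 + 79}\right) = \left(\frac{1}{12} + \left(-10\right)^{2}\right) \left(- \sqrt{37}\right) = \left(\frac{1}{12} + 100\right) \left(- \sqrt{37}\right) = \frac{1201 \left(- \sqrt{37}\right)}{12} = - \frac{1201 \sqrt{37}}{12}$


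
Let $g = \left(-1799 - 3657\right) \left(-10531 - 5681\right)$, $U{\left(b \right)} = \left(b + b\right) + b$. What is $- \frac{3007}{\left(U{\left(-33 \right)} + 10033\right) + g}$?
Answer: $- \frac{3007}{88462606} \approx -3.3992 \cdot 10^{-5}$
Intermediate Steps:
$U{\left(b \right)} = 3 b$ ($U{\left(b \right)} = 2 b + b = 3 b$)
$g = 88452672$ ($g = \left(-5456\right) \left(-16212\right) = 88452672$)
$- \frac{3007}{\left(U{\left(-33 \right)} + 10033\right) + g} = - \frac{3007}{\left(3 \left(-33\right) + 10033\right) + 88452672} = - \frac{3007}{\left(-99 + 10033\right) + 88452672} = - \frac{3007}{9934 + 88452672} = - \frac{3007}{88462606}$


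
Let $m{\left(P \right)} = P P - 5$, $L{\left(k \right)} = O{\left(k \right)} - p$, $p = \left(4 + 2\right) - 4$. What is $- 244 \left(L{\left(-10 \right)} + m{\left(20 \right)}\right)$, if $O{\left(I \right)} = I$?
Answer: $-93452$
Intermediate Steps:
$p = 2$ ($p = 6 - 4 = 2$)
$L{\left(k \right)} = -2 + k$ ($L{\left(k \right)} = k - 2 = -2 + k$)
$m{\left(P \right)} = -5 + P^{2}$ ($m{\left(P \right)} = P^{2} - 5 = -5 + P^{2}$)
$- 244 \left(L{\left(-10 \right)} + m{\left(20 \right)}\right) = - 244 \left(\left(-2 - 10\right) - \left(5 - 20^{2}\right)\right) = - 244 \left(-12 + \left(-5 + 400\right)\right) = - 244 \left(-12 + 395\right) = \left(-244\right) 383 = -93452$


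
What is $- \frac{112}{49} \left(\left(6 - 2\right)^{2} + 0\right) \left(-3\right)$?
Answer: $\frac{768}{7} \approx 109.71$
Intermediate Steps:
$- \frac{112}{49} \left(\left(6 - 2\right)^{2} + 0\right) \left(-3\right) = \left(-112\right) \frac{1}{49} \left(4^{2} + 0\right) \left(-3\right) = - \frac{16 \left(16 + 0\right) \left(-3\right)}{7} = - \frac{16 \cdot 16 \left(-3\right)}{7} = \left(- \frac{16}{7}\right) \left(-48\right) = \frac{768}{7}$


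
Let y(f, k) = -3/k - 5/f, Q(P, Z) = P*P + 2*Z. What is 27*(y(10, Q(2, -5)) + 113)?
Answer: 3051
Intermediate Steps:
Q(P, Z) = P² + 2*Z
y(f, k) = -5/f - 3/k
27*(y(10, Q(2, -5)) + 113) = 27*((-5/10 - 3/(2² + 2*(-5))) + 113) = 27*((-5*⅒ - 3/(4 - 10)) + 113) = 27*((-½ - 3/(-6)) + 113) = 27*((-½ - 3*(-⅙)) + 113) = 27*((-½ + ½) + 113) = 27*(0 + 113) = 27*113 = 3051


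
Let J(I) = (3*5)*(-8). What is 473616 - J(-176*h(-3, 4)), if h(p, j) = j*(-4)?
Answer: 473736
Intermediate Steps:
h(p, j) = -4*j
J(I) = -120 (J(I) = 15*(-8) = -120)
473616 - J(-176*h(-3, 4)) = 473616 - 1*(-120) = 473616 + 120 = 473736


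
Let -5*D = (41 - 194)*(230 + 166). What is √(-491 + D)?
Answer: √290665/5 ≈ 107.83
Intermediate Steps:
D = 60588/5 (D = -(41 - 194)*(230 + 166)/5 = -(-153)*396/5 = -⅕*(-60588) = 60588/5 ≈ 12118.)
√(-491 + D) = √(-491 + 60588/5) = √(58133/5) = √290665/5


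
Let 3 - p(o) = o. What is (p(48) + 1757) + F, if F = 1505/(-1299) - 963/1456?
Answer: 3234538711/1891344 ≈ 1710.2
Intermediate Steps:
F = -3442217/1891344 (F = 1505*(-1/1299) - 963*1/1456 = -1505/1299 - 963/1456 = -3442217/1891344 ≈ -1.8200)
p(o) = 3 - o
(p(48) + 1757) + F = ((3 - 1*48) + 1757) - 3442217/1891344 = ((3 - 48) + 1757) - 3442217/1891344 = (-45 + 1757) - 3442217/1891344 = 1712 - 3442217/1891344 = 3234538711/1891344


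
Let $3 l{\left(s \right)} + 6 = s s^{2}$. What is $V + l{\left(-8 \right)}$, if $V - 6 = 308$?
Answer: $\frac{424}{3} \approx 141.33$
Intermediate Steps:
$V = 314$ ($V = 6 + 308 = 314$)
$l{\left(s \right)} = -2 + \frac{s^{3}}{3}$ ($l{\left(s \right)} = -2 + \frac{s s^{2}}{3} = -2 + \frac{s^{3}}{3}$)
$V + l{\left(-8 \right)} = 314 + \left(-2 + \frac{\left(-8\right)^{3}}{3}\right) = 314 + \left(-2 + \frac{1}{3} \left(-512\right)\right) = 314 - \frac{518}{3} = \frac{424}{3}$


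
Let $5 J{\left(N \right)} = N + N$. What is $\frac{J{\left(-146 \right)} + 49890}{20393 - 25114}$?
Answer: $- \frac{249158}{23605} \approx -10.555$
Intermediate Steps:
$J{\left(N \right)} = \frac{2 N}{5}$ ($J{\left(N \right)} = \frac{N + N}{5} = \frac{2 N}{5}$)
$\frac{J{\left(-146 \right)} + 49890}{20393 - 25114} = \frac{\frac{2}{5} \left(-146\right) + 49890}{20393 - 25114} = \frac{- \frac{292}{5} + 49890}{-4721} = \frac{249158}{5} \left(- \frac{1}{4721}\right) = - \frac{249158}{23605}$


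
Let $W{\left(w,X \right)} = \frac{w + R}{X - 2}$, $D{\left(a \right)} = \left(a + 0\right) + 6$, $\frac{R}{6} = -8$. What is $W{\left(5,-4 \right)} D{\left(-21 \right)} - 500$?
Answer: $- \frac{1215}{2} \approx -607.5$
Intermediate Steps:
$R = -48$ ($R = 6 \left(-8\right) = -48$)
$D{\left(a \right)} = 6 + a$ ($D{\left(a \right)} = a + 6 = 6 + a$)
$W{\left(w,X \right)} = \frac{-48 + w}{-2 + X}$ ($W{\left(w,X \right)} = \frac{w - 48}{X - 2} = \frac{-48 + w}{-2 + X}$)
$W{\left(5,-4 \right)} D{\left(-21 \right)} - 500 = \frac{-48 + 5}{-2 - 4} \left(6 - 21\right) - 500 = \frac{1}{-6} \left(-43\right) \left(-15\right) - 500 = \left(- \frac{1}{6}\right) \left(-43\right) \left(-15\right) - 500 = \frac{43}{6} \left(-15\right) - 500 = - \frac{215}{2} - 500 = - \frac{1215}{2}$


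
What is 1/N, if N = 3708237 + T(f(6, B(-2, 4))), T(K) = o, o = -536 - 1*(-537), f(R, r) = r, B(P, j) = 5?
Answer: 1/3708238 ≈ 2.6967e-7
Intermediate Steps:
o = 1 (o = -536 + 537 = 1)
T(K) = 1
N = 3708238 (N = 3708237 + 1 = 3708238)
1/N = 1/3708238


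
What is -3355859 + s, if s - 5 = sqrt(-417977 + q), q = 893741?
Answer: -3355854 + 2*sqrt(118941) ≈ -3.3552e+6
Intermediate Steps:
s = 5 + 2*sqrt(118941) (s = 5 + sqrt(-417977 + 893741) = 5 + sqrt(475764) = 5 + 2*sqrt(118941) ≈ 694.76)
-3355859 + s = -3355859 + (5 + 2*sqrt(118941)) = -3355854 + 2*sqrt(118941)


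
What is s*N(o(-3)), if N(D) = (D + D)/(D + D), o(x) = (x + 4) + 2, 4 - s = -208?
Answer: 212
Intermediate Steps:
s = 212 (s = 4 - 1*(-208) = 4 + 208 = 212)
o(x) = 6 + x (o(x) = (4 + x) + 2 = 6 + x)
N(D) = 1 (N(D) = (2*D)/((2*D)) = (2*D)*(1/(2*D)) = 1)
s*N(o(-3)) = 212*1 = 212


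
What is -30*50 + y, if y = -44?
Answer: -1544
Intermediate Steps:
-30*50 + y = -30*50 - 44 = -1500 - 44 = -1544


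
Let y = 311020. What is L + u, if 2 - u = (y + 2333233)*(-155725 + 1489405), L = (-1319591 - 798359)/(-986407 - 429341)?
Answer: -2496379487448874237/707874 ≈ -3.5266e+12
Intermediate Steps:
L = 1058975/707874 (L = -2117950/(-1415748) = -2117950*(-1/1415748) = 1058975/707874 ≈ 1.4960)
u = -3526587341038 (u = 2 - (311020 + 2333233)*(-155725 + 1489405) = 2 - 2644253*1333680 = 2 - 1*3526587341040 = 2 - 3526587341040 = -3526587341038)
L + u = 1058975/707874 - 3526587341038 = -2496379487448874237/707874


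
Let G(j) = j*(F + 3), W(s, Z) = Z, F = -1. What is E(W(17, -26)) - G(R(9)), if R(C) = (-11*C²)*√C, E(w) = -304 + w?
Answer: 5016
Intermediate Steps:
R(C) = -11*C^(5/2)
G(j) = 2*j (G(j) = j*(-1 + 3) = j*2 = 2*j)
E(W(17, -26)) - G(R(9)) = (-304 - 26) - 2*(-11*9^(5/2)) = -330 - 2*(-11*243) = -330 - 2*(-2673) = -330 - 1*(-5346) = -330 + 5346 = 5016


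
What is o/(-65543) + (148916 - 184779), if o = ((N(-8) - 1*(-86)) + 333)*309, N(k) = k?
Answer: -2350695608/65543 ≈ -35865.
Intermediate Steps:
o = 126999 (o = ((-8 - 1*(-86)) + 333)*309 = ((-8 + 86) + 333)*309 = (78 + 333)*309 = 411*309 = 126999)
o/(-65543) + (148916 - 184779) = 126999/(-65543) + (148916 - 184779) = 126999*(-1/65543) - 35863 = -126999/65543 - 35863 = -2350695608/65543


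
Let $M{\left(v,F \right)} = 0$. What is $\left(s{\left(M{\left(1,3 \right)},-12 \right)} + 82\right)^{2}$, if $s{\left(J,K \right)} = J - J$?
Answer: $6724$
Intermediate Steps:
$s{\left(J,K \right)} = 0$
$\left(s{\left(M{\left(1,3 \right)},-12 \right)} + 82\right)^{2} = \left(0 + 82\right)^{2} = 82^{2} = 6724$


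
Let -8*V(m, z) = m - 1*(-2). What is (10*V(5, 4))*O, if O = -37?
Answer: 1295/4 ≈ 323.75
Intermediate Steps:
V(m, z) = -1/4 - m/8 (V(m, z) = -(m - 1*(-2))/8 = -(m + 2)/8 = -(2 + m)/8 = -1/4 - m/8)
(10*V(5, 4))*O = (10*(-1/4 - 1/8*5))*(-37) = (10*(-1/4 - 5/8))*(-37) = (10*(-7/8))*(-37) = -35/4*(-37) = 1295/4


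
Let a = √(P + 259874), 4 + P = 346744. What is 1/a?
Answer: √606614/606614 ≈ 0.0012839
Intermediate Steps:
P = 346740 (P = -4 + 346744 = 346740)
a = √606614 (a = √(346740 + 259874) = √606614 ≈ 778.85)
1/a = 1/(√606614) = √606614/606614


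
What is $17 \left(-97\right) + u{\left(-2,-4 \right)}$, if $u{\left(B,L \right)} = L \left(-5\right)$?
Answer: $-1629$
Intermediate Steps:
$u{\left(B,L \right)} = - 5 L$
$17 \left(-97\right) + u{\left(-2,-4 \right)} = 17 \left(-97\right) - -20 = -1649 + 20 = -1629$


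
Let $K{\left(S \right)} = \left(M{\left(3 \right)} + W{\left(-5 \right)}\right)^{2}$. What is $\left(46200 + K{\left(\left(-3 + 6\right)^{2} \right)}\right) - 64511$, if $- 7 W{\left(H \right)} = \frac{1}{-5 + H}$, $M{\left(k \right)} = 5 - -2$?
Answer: $- \frac{89482819}{4900} \approx -18262.0$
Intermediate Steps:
$M{\left(k \right)} = 7$ ($M{\left(k \right)} = 5 + 2 = 7$)
$W{\left(H \right)} = - \frac{1}{7 \left(-5 + H\right)}$
$K{\left(S \right)} = \frac{241081}{4900}$ ($K{\left(S \right)} = \left(7 - \frac{1}{-35 + 7 \left(-5\right)}\right)^{2} = \left(7 - \frac{1}{-35 - 35}\right)^{2} = \left(7 - \frac{1}{-70}\right)^{2} = \left(7 - - \frac{1}{70}\right)^{2} = \left(7 + \frac{1}{70}\right)^{2} = \left(\frac{491}{70}\right)^{2} = \frac{241081}{4900}$)
$\left(46200 + K{\left(\left(-3 + 6\right)^{2} \right)}\right) - 64511 = \left(46200 + \frac{241081}{4900}\right) - 64511 = \frac{226621081}{4900} - 64511 = - \frac{89482819}{4900}$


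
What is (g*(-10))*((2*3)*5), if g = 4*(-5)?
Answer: 6000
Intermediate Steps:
g = -20
(g*(-10))*((2*3)*5) = (-20*(-10))*((2*3)*5) = 200*(6*5) = 200*30 = 6000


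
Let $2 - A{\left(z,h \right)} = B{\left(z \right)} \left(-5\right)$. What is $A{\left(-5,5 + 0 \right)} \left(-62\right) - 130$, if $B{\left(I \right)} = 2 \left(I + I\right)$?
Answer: $5946$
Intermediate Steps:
$B{\left(I \right)} = 4 I$ ($B{\left(I \right)} = 2 \cdot 2 I = 4 I$)
$A{\left(z,h \right)} = 2 + 20 z$ ($A{\left(z,h \right)} = 2 - 4 z \left(-5\right) = 2 - - 20 z = 2 + 20 z$)
$A{\left(-5,5 + 0 \right)} \left(-62\right) - 130 = \left(2 + 20 \left(-5\right)\right) \left(-62\right) - 130 = \left(2 - 100\right) \left(-62\right) - 130 = \left(-98\right) \left(-62\right) - 130 = 6076 - 130 = 5946$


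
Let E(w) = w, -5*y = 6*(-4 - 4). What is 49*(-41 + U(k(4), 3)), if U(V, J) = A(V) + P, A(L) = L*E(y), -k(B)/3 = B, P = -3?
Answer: -39004/5 ≈ -7800.8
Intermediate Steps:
k(B) = -3*B
y = 48/5 (y = -6*(-4 - 4)/5 = -6*(-8)/5 = -⅕*(-48) = 48/5 ≈ 9.6000)
A(L) = 48*L/5 (A(L) = L*(48/5) = 48*L/5)
U(V, J) = -3 + 48*V/5 (U(V, J) = 48*V/5 - 3 = -3 + 48*V/5)
49*(-41 + U(k(4), 3)) = 49*(-41 + (-3 + 48*(-3*4)/5)) = 49*(-41 + (-3 + (48/5)*(-12))) = 49*(-41 + (-3 - 576/5)) = 49*(-41 - 591/5) = 49*(-796/5) = -39004/5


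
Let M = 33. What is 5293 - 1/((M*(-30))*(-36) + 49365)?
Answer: 449931464/85005 ≈ 5293.0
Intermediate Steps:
5293 - 1/((M*(-30))*(-36) + 49365) = 5293 - 1/((33*(-30))*(-36) + 49365) = 5293 - 1/(-990*(-36) + 49365) = 5293 - 1/(35640 + 49365) = 5293 - 1/85005 = 449931464/85005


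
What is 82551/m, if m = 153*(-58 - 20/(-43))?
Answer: -1183231/126174 ≈ -9.3778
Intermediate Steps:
m = -378522/43 (m = 153*(-58 - 20*(-1/43)) = 153*(-58 + 20/43) = 153*(-2474/43) = -378522/43 ≈ -8802.8)
82551/m = 82551/(-378522/43) = 82551*(-43/378522) = -1183231/126174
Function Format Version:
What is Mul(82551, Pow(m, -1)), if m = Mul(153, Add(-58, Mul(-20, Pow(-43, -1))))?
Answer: Rational(-1183231, 126174) ≈ -9.3778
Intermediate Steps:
m = Rational(-378522, 43) (m = Mul(153, Add(-58, Mul(-20, Rational(-1, 43)))) = Mul(153, Add(-58, Rational(20, 43))) = Mul(153, Rational(-2474, 43)) = Rational(-378522, 43) ≈ -8802.8)
Mul(82551, Pow(m, -1)) = Mul(82551, Pow(Rational(-378522, 43), -1)) = Mul(82551, Rational(-43, 378522)) = Rational(-1183231, 126174)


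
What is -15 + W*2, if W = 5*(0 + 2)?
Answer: 5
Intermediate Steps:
W = 10 (W = 5*2 = 10)
-15 + W*2 = -15 + 10*2 = -15 + 20 = 5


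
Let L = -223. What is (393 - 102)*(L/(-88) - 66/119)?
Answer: 6032139/10472 ≈ 576.03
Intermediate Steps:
(393 - 102)*(L/(-88) - 66/119) = (393 - 102)*(-223/(-88) - 66/119) = 291*(-223*(-1/88) - 66*1/119) = 291*(223/88 - 66/119) = 291*(20729/10472) = 6032139/10472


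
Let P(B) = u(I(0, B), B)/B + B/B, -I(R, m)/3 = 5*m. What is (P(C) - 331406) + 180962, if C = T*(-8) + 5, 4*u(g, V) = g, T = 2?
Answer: -601787/4 ≈ -1.5045e+5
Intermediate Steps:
I(R, m) = -15*m
u(g, V) = g/4
C = -11 (C = 2*(-8) + 5 = -16 + 5 = -11)
P(B) = -11/4 (P(B) = ((-15*B)/4)/B + B/B = (-15*B/4)/B + 1 = -15/4 + 1 = -11/4)
(P(C) - 331406) + 180962 = (-11/4 - 331406) + 180962 = -1325635/4 + 180962 = -601787/4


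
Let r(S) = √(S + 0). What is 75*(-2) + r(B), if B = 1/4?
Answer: -299/2 ≈ -149.50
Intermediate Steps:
B = ¼ ≈ 0.25000
r(S) = √S
75*(-2) + r(B) = 75*(-2) + √(¼) = -150 + ½ = -299/2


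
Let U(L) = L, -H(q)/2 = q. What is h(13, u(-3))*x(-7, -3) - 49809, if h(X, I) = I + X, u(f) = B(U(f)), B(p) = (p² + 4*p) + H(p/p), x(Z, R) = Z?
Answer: -49865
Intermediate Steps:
H(q) = -2*q
B(p) = -2 + p² + 4*p (B(p) = (p² + 4*p) - 2*p/p = (p² + 4*p) - 2*1 = (p² + 4*p) - 2 = -2 + p² + 4*p)
u(f) = -2 + f² + 4*f
h(13, u(-3))*x(-7, -3) - 49809 = ((-2 + (-3)² + 4*(-3)) + 13)*(-7) - 49809 = ((-2 + 9 - 12) + 13)*(-7) - 49809 = (-5 + 13)*(-7) - 49809 = 8*(-7) - 49809 = -56 - 49809 = -49865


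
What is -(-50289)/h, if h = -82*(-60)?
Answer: 16763/1640 ≈ 10.221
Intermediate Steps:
h = 4920
-(-50289)/h = -(-50289)/4920 = -1*(-16763/1640) = 16763/1640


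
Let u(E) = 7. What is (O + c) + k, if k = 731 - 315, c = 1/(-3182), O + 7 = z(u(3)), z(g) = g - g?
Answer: 1301437/3182 ≈ 409.00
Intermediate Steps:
z(g) = 0
O = -7 (O = -7 + 0 = -7)
c = -1/3182 ≈ -0.00031427
k = 416
(O + c) + k = (-7 - 1/3182) + 416 = -22275/3182 + 416 = 1301437/3182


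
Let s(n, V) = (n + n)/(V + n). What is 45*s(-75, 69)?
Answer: 1125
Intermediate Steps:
s(n, V) = 2*n/(V + n) (s(n, V) = (2*n)/(V + n) = 2*n/(V + n))
45*s(-75, 69) = 45*(2*(-75)/(69 - 75)) = 45*(2*(-75)/(-6)) = 45*(2*(-75)*(-⅙)) = 45*25 = 1125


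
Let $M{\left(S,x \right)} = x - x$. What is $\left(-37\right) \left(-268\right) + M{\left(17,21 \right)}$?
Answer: $9916$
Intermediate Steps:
$M{\left(S,x \right)} = 0$
$\left(-37\right) \left(-268\right) + M{\left(17,21 \right)} = \left(-37\right) \left(-268\right) + 0 = 9916 + 0 = 9916$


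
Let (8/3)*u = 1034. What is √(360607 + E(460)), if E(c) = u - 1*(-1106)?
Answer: √1448403/2 ≈ 601.75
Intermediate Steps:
u = 1551/4 (u = (3/8)*1034 = 1551/4 ≈ 387.75)
E(c) = 5975/4 (E(c) = 1551/4 - 1*(-1106) = 1551/4 + 1106 = 5975/4)
√(360607 + E(460)) = √(360607 + 5975/4) = √(1448403/4) = √1448403/2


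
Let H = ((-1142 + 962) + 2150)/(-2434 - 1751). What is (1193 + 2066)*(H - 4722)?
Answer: -12881875372/837 ≈ -1.5391e+7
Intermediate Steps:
H = -394/837 (H = (-180 + 2150)/(-4185) = 1970*(-1/4185) = -394/837 ≈ -0.47073)
(1193 + 2066)*(H - 4722) = (1193 + 2066)*(-394/837 - 4722) = 3259*(-3952708/837) = -12881875372/837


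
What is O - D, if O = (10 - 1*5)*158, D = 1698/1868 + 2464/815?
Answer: 598362589/761210 ≈ 786.07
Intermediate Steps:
D = 2993311/761210 (D = 1698*(1/1868) + 2464*(1/815) = 849/934 + 2464/815 = 2993311/761210 ≈ 3.9323)
O = 790 (O = (10 - 5)*158 = 5*158 = 790)
O - D = 790 - 1*2993311/761210 = 790 - 2993311/761210 = 598362589/761210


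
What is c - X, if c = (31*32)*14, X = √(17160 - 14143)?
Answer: 13888 - √3017 ≈ 13833.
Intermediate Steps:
X = √3017 ≈ 54.927
c = 13888 (c = 992*14 = 13888)
c - X = 13888 - √3017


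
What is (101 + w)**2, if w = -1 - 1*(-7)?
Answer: 11449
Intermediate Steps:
w = 6 (w = -1 + 7 = 6)
(101 + w)**2 = (101 + 6)**2 = 107**2 = 11449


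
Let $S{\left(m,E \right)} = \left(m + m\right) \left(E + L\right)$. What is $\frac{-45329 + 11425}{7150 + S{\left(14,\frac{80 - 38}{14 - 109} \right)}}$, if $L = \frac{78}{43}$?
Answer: $- \frac{69248920}{14682331} \approx -4.7165$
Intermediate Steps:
$L = \frac{78}{43}$ ($L = 78 \cdot \frac{1}{43} = \frac{78}{43} \approx 1.814$)
$S{\left(m,E \right)} = 2 m \left(\frac{78}{43} + E\right)$ ($S{\left(m,E \right)} = \left(m + m\right) \left(E + \frac{78}{43}\right) = 2 m \left(\frac{78}{43} + E\right)$)
$\frac{-45329 + 11425}{7150 + S{\left(14,\frac{80 - 38}{14 - 109} \right)}} = \frac{-45329 + 11425}{7150 + \frac{2}{43} \cdot 14 \left(78 + 43 \frac{80 - 38}{14 - 109}\right)} = - \frac{33904}{7150 + \frac{2}{43} \cdot 14 \left(78 + 43 \frac{42}{-95}\right)} = - \frac{33904}{7150 + \frac{2}{43} \cdot 14 \left(78 + 43 \cdot 42 \left(- \frac{1}{95}\right)\right)} = - \frac{33904}{7150 + \frac{2}{43} \cdot 14 \left(78 + 43 \left(- \frac{42}{95}\right)\right)} = - \frac{33904}{7150 + \frac{2}{43} \cdot 14 \left(78 - \frac{1806}{95}\right)} = - \frac{33904}{7150 + \frac{2}{43} \cdot 14 \cdot \frac{5604}{95}} = - \frac{33904}{7150 + \frac{156912}{4085}} = - \frac{33904}{\frac{29364662}{4085}} = \left(-33904\right) \frac{4085}{29364662} = - \frac{69248920}{14682331}$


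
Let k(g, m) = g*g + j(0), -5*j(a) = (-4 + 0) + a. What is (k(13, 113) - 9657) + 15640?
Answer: 30764/5 ≈ 6152.8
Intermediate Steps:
j(a) = ⅘ - a/5 (j(a) = -((-4 + 0) + a)/5 = -(-4 + a)/5 = ⅘ - a/5)
k(g, m) = ⅘ + g² (k(g, m) = g*g + (⅘ - ⅕*0) = g² + (⅘ + 0) = g² + ⅘ = ⅘ + g²)
(k(13, 113) - 9657) + 15640 = ((⅘ + 13²) - 9657) + 15640 = ((⅘ + 169) - 9657) + 15640 = (849/5 - 9657) + 15640 = -47436/5 + 15640 = 30764/5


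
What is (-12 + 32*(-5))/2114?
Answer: -86/1057 ≈ -0.081362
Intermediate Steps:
(-12 + 32*(-5))/2114 = (-12 - 160)*(1/2114) = -172*1/2114 = -86/1057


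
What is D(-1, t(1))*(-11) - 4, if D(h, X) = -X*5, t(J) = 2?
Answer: 106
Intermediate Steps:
D(h, X) = -5*X
D(-1, t(1))*(-11) - 4 = -5*2*(-11) - 4 = -10*(-11) - 4 = 110 - 4 = 106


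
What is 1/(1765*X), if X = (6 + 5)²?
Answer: 1/213565 ≈ 4.6824e-6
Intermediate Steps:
X = 121 (X = 11² = 121)
1/(1765*X) = 1/(1765*121) = 1/213565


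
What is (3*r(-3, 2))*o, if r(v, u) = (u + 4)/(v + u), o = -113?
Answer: 2034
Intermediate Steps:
r(v, u) = (4 + u)/(u + v)
(3*r(-3, 2))*o = (3*((4 + 2)/(2 - 3)))*(-113) = (3*(6/(-1)))*(-113) = (3*(-1*6))*(-113) = (3*(-6))*(-113) = -18*(-113) = 2034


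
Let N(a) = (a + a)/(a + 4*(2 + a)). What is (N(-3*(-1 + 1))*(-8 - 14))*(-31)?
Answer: 0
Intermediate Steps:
N(a) = 2*a/(8 + 5*a) (N(a) = (2*a)/(a + (8 + 4*a)) = (2*a)/(8 + 5*a) = 2*a/(8 + 5*a))
(N(-3*(-1 + 1))*(-8 - 14))*(-31) = ((2*(-3*(-1 + 1))/(8 + 5*(-3*(-1 + 1))))*(-8 - 14))*(-31) = ((2*(-3*0)/(8 + 5*(-3*0)))*(-22))*(-31) = ((2*0/(8 + 5*0))*(-22))*(-31) = ((2*0/(8 + 0))*(-22))*(-31) = ((2*0/8)*(-22))*(-31) = ((2*0*(1/8))*(-22))*(-31) = (0*(-22))*(-31) = 0*(-31) = 0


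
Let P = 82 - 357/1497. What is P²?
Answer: 1664558401/249001 ≈ 6684.9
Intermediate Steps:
P = 40799/499 (P = 82 - 357/1497 = 82 - 1*119/499 = 82 - 119/499 = 40799/499 ≈ 81.761)
P² = (40799/499)² = 1664558401/249001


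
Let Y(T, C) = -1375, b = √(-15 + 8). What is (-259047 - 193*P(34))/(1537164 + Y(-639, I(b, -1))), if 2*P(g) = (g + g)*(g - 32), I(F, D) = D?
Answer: -272171/1535789 ≈ -0.17722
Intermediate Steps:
b = I*√7 (b = √(-7) = I*√7 ≈ 2.6458*I)
P(g) = g*(-32 + g) (P(g) = ((g + g)*(g - 32))/2 = ((2*g)*(-32 + g))/2 = (2*g*(-32 + g))/2 = g*(-32 + g))
(-259047 - 193*P(34))/(1537164 + Y(-639, I(b, -1))) = (-259047 - 6562*(-32 + 34))/(1537164 - 1375) = (-259047 - 6562*2)/1535789 = (-259047 - 193*68)*(1/1535789) = (-259047 - 13124)*(1/1535789) = -272171*1/1535789 = -272171/1535789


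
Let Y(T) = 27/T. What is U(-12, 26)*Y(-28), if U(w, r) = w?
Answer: 81/7 ≈ 11.571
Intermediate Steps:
U(-12, 26)*Y(-28) = -324/(-28) = -324*(-1)/28 = -12*(-27/28) = 81/7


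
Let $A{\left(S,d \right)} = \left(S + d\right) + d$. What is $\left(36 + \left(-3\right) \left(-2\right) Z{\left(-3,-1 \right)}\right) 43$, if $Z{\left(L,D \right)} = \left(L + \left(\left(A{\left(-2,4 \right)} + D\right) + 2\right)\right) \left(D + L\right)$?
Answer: $-2580$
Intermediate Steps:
$A{\left(S,d \right)} = S + 2 d$
$Z{\left(L,D \right)} = \left(D + L\right) \left(8 + D + L\right)$ ($Z{\left(L,D \right)} = \left(L + \left(\left(\left(-2 + 2 \cdot 4\right) + D\right) + 2\right)\right) \left(D + L\right) = \left(L + \left(\left(\left(-2 + 8\right) + D\right) + 2\right)\right) \left(D + L\right) = \left(L + \left(\left(6 + D\right) + 2\right)\right) \left(D + L\right) = \left(L + \left(8 + D\right)\right) \left(D + L\right) = \left(8 + D + L\right) \left(D + L\right) = \left(D + L\right) \left(8 + D + L\right)$)
$\left(36 + \left(-3\right) \left(-2\right) Z{\left(-3,-1 \right)}\right) 43 = \left(36 + \left(-3\right) \left(-2\right) \left(\left(-1\right)^{2} + \left(-3\right)^{2} + 8 \left(-1\right) + 8 \left(-3\right) + 2 \left(-1\right) \left(-3\right)\right)\right) 43 = \left(36 + 6 \left(1 + 9 - 8 - 24 + 6\right)\right) 43 = \left(36 + 6 \left(-16\right)\right) 43 = \left(36 - 96\right) 43 = \left(-60\right) 43 = -2580$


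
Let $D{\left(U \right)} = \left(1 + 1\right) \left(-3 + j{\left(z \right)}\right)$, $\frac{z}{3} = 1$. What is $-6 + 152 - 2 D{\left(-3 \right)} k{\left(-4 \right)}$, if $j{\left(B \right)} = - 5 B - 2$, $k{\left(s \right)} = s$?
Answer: $-48646$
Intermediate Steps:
$z = 3$ ($z = 3 \cdot 1 = 3$)
$j{\left(B \right)} = -2 - 5 B$
$D{\left(U \right)} = -40$ ($D{\left(U \right)} = \left(1 + 1\right) \left(-3 - 17\right) = 2 \left(-3 - 17\right) = 2 \left(-20\right) = -40$)
$-6 + 152 - 2 D{\left(-3 \right)} k{\left(-4 \right)} = -6 + 152 \left(-2\right) \left(-40\right) \left(-4\right) = -6 + 152 \cdot 80 \left(-4\right) = -6 + 152 \left(-320\right) = -6 - 48640 = -48646$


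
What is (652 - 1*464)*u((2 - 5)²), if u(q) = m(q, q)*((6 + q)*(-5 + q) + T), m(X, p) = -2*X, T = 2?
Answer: -209808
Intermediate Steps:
u(q) = -2*q*(2 + (-5 + q)*(6 + q)) (u(q) = (-2*q)*((6 + q)*(-5 + q) + 2) = (-2*q)*((-5 + q)*(6 + q) + 2) = (-2*q)*(2 + (-5 + q)*(6 + q)) = -2*q*(2 + (-5 + q)*(6 + q)))
(652 - 1*464)*u((2 - 5)²) = (652 - 1*464)*(2*(2 - 5)²*(28 - (2 - 5)² - ((2 - 5)²)²)) = (652 - 464)*(2*(-3)²*(28 - 1*(-3)² - ((-3)²)²)) = 188*(2*9*(28 - 1*9 - 1*9²)) = 188*(2*9*(28 - 9 - 1*81)) = 188*(2*9*(28 - 9 - 81)) = 188*(2*9*(-62)) = 188*(-1116) = -209808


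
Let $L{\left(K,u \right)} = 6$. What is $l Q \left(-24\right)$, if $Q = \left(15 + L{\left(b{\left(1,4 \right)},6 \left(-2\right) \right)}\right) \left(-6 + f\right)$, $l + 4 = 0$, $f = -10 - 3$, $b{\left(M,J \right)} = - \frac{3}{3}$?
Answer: $-38304$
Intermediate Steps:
$b{\left(M,J \right)} = -1$ ($b{\left(M,J \right)} = \left(-3\right) \frac{1}{3} = -1$)
$f = -13$
$l = -4$ ($l = -4 + 0 = -4$)
$Q = -399$ ($Q = \left(15 + 6\right) \left(-6 - 13\right) = 21 \left(-19\right) = -399$)
$l Q \left(-24\right) = \left(-4\right) \left(-399\right) \left(-24\right) = 1596 \left(-24\right) = -38304$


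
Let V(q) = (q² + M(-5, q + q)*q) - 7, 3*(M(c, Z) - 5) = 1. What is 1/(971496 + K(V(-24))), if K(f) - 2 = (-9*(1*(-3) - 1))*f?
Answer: 1/987374 ≈ 1.0128e-6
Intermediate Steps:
M(c, Z) = 16/3 (M(c, Z) = 5 + (⅓)*1 = 5 + ⅓ = 16/3)
V(q) = -7 + q² + 16*q/3 (V(q) = (q² + 16*q/3) - 7 = -7 + q² + 16*q/3)
K(f) = 2 + 36*f (K(f) = 2 + (-9*(1*(-3) - 1))*f = 2 + (-9*(-3 - 1))*f = 2 + (-9*(-4))*f = 2 + 36*f)
1/(971496 + K(V(-24))) = 1/(971496 + (2 + 36*(-7 + (-24)² + (16/3)*(-24)))) = 1/(971496 + (2 + 36*(-7 + 576 - 128))) = 1/(971496 + (2 + 36*441)) = 1/(971496 + (2 + 15876)) = 1/(971496 + 15878) = 1/987374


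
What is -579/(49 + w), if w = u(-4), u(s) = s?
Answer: -193/15 ≈ -12.867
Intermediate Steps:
w = -4
-579/(49 + w) = -579/(49 - 4) = -579/45 = -579*1/45 = -193/15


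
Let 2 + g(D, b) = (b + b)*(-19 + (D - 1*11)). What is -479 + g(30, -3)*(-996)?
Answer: 1513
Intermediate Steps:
g(D, b) = -2 + 2*b*(-30 + D) (g(D, b) = -2 + (b + b)*(-19 + (D - 1*11)) = -2 + (2*b)*(-19 + (D - 11)) = -2 + (2*b)*(-19 + (-11 + D)) = -2 + (2*b)*(-30 + D) = -2 + 2*b*(-30 + D))
-479 + g(30, -3)*(-996) = -479 + (-2 - 60*(-3) + 2*30*(-3))*(-996) = -479 + (-2 + 180 - 180)*(-996) = -479 - 2*(-996) = -479 + 1992 = 1513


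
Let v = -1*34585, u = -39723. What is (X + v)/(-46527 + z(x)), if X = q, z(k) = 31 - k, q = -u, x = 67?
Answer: -5138/46563 ≈ -0.11035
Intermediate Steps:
v = -34585
q = 39723 (q = -1*(-39723) = 39723)
X = 39723
(X + v)/(-46527 + z(x)) = (39723 - 34585)/(-46527 + (31 - 1*67)) = 5138/(-46527 + (31 - 67)) = 5138/(-46527 - 36) = 5138/(-46563) = 5138*(-1/46563) = -5138/46563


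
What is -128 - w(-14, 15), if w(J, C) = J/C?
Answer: -1906/15 ≈ -127.07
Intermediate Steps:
-128 - w(-14, 15) = -128 - (-14)/15 = -128 - 1*(-14/15) = -128 + 14/15 = -1906/15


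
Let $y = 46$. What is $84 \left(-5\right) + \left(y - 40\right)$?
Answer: $-414$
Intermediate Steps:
$84 \left(-5\right) + \left(y - 40\right) = 84 \left(-5\right) + \left(46 - 40\right) = -420 + 6 = -414$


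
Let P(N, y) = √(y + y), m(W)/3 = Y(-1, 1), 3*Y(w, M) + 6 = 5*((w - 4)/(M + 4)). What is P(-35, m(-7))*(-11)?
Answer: -11*I*√22 ≈ -51.595*I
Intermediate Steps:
Y(w, M) = -2 + 5*(-4 + w)/(3*(4 + M)) (Y(w, M) = -2 + (5*((w - 4)/(M + 4)))/3 = -2 + (5*((-4 + w)/(4 + M)))/3 = -2 + (5*(-4 + w)/(4 + M))/3 = -2 + 5*(-4 + w)/(3*(4 + M)))
m(W) = -11 (m(W) = 3*((-44 - 6*1 + 5*(-1))/(3*(4 + 1))) = 3*((⅓)*(-44 - 6 - 5)/5) = 3*((⅓)*(⅕)*(-55)) = 3*(-11/3) = -11)
P(N, y) = √2*√y (P(N, y) = √(2*y) = √2*√y)
P(-35, m(-7))*(-11) = (√2*√(-11))*(-11) = (√2*(I*√11))*(-11) = (I*√22)*(-11) = -11*I*√22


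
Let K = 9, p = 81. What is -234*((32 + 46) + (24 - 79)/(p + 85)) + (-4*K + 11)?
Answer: -1510556/83 ≈ -18199.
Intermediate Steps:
-234*((32 + 46) + (24 - 79)/(p + 85)) + (-4*K + 11) = -234*((32 + 46) + (24 - 79)/(81 + 85)) + (-4*9 + 11) = -234*(78 - 55/166) + (-36 + 11) = -234*(78 - 55*1/166) - 25 = -234*(78 - 55/166) - 25 = -234*12893/166 - 25 = -1508481/83 - 25 = -1510556/83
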